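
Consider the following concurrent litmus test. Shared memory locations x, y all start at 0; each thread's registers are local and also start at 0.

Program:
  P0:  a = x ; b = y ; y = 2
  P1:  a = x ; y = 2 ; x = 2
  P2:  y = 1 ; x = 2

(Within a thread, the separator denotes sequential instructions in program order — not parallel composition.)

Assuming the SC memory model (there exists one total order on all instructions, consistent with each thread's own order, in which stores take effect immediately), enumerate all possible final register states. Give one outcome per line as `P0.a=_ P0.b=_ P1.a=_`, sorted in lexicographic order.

outcome vector order: (P0.a,P0.b,P1.a)
|SC outcomes| = 10

P0.a=0 P0.b=0 P1.a=0
P0.a=0 P0.b=0 P1.a=2
P0.a=0 P0.b=1 P1.a=0
P0.a=0 P0.b=1 P1.a=2
P0.a=0 P0.b=2 P1.a=0
P0.a=0 P0.b=2 P1.a=2
P0.a=2 P0.b=1 P1.a=0
P0.a=2 P0.b=1 P1.a=2
P0.a=2 P0.b=2 P1.a=0
P0.a=2 P0.b=2 P1.a=2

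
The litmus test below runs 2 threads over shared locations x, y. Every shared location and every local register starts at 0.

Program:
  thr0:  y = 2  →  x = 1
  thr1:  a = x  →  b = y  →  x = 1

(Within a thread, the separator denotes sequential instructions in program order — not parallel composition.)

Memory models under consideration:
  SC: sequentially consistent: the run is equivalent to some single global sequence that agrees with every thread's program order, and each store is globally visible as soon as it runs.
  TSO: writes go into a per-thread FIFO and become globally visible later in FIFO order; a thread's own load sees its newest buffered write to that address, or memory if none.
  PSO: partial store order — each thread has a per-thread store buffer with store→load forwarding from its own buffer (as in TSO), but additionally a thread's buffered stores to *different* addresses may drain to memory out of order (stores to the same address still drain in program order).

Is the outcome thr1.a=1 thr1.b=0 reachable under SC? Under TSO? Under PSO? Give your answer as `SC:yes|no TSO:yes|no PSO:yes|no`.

outcome vector order: (thr1.a,thr1.b)
SC (3): <0 0> <0 2> <1 2>
TSO (3): <0 0> <0 2> <1 2>
PSO (4): <0 0> <0 2> <1 0> <1 2>
target <1 0> ∈ {PSO}

SC:no TSO:no PSO:yes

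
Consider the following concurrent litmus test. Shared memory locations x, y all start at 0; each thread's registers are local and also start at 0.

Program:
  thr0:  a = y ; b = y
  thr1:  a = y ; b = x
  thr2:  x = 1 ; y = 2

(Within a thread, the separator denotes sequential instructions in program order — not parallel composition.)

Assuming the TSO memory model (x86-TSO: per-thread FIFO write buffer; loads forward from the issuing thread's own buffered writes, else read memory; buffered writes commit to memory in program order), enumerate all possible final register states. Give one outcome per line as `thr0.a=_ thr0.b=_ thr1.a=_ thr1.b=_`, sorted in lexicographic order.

thr0.a=0 thr0.b=0 thr1.a=0 thr1.b=0
thr0.a=0 thr0.b=0 thr1.a=0 thr1.b=1
thr0.a=0 thr0.b=0 thr1.a=2 thr1.b=1
thr0.a=0 thr0.b=2 thr1.a=0 thr1.b=0
thr0.a=0 thr0.b=2 thr1.a=0 thr1.b=1
thr0.a=0 thr0.b=2 thr1.a=2 thr1.b=1
thr0.a=2 thr0.b=2 thr1.a=0 thr1.b=0
thr0.a=2 thr0.b=2 thr1.a=0 thr1.b=1
thr0.a=2 thr0.b=2 thr1.a=2 thr1.b=1

outcome vector order: (thr0.a,thr0.b,thr1.a,thr1.b)
|TSO outcomes| = 9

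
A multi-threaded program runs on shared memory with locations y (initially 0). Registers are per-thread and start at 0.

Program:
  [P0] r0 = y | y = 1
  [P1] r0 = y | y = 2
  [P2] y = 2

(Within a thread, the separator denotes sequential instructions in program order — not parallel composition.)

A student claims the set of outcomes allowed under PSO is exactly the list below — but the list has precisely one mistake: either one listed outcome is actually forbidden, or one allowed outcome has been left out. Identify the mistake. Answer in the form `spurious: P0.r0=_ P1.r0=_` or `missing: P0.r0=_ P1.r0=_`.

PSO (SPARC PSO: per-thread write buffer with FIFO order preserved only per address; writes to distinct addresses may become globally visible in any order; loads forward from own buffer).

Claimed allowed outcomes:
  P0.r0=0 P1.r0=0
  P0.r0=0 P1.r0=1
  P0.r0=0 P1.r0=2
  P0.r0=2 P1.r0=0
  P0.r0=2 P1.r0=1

outcome vector order: (P0.r0,P1.r0)
under PSO → (0,0) (0,1) (0,2) (2,0) (2,1) (2,2)
PSO∖claimed = {(2,2)}

missing: P0.r0=2 P1.r0=2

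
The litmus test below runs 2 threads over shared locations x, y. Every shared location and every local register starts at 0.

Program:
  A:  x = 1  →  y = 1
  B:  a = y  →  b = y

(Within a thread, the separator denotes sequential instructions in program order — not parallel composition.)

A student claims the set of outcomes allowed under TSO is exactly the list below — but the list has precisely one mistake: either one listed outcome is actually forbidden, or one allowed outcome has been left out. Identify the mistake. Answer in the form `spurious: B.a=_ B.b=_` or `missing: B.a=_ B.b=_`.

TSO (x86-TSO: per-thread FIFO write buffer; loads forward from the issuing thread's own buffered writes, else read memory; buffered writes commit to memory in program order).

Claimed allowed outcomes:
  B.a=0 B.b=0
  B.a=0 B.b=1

missing: B.a=1 B.b=1

outcome vector order: (B.a,B.b)
TSO (3): 00, 01, 11
TSO∖claimed = {11}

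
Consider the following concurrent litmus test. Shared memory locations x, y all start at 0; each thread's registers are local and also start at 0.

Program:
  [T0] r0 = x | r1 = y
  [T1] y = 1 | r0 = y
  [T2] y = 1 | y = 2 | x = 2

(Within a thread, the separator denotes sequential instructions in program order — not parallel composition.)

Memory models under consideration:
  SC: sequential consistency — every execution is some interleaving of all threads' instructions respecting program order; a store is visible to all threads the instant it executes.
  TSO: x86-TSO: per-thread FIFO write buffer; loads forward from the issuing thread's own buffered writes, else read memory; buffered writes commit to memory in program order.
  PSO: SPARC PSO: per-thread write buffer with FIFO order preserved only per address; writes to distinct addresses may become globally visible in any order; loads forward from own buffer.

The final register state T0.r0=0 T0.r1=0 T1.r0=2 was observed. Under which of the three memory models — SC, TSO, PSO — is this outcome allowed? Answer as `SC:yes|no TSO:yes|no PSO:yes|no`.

outcome vector order: (T0.r0,T0.r1,T1.r0)
under SC → 001; 002; 011; 012; 021; 022; 211; 221; 222
under TSO → 001; 002; 011; 012; 021; 022; 211; 221; 222
under PSO → 001; 002; 011; 012; 021; 022; 201; 202; 211; 212; 221; 222
target 002 ∈ {SC,TSO,PSO}

SC:yes TSO:yes PSO:yes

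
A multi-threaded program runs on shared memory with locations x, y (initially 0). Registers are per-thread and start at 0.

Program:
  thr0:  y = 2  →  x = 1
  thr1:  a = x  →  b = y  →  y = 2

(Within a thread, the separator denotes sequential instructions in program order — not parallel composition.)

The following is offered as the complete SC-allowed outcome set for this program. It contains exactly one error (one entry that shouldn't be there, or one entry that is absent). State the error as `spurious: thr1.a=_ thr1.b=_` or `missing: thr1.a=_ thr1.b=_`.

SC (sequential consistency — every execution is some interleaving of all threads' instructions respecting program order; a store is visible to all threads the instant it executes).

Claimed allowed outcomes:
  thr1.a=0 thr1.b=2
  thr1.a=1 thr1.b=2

outcome vector order: (thr1.a,thr1.b)
[SC] allowed = {<0 0>; <0 2>; <1 2>}
SC∖claimed = {<0 0>}

missing: thr1.a=0 thr1.b=0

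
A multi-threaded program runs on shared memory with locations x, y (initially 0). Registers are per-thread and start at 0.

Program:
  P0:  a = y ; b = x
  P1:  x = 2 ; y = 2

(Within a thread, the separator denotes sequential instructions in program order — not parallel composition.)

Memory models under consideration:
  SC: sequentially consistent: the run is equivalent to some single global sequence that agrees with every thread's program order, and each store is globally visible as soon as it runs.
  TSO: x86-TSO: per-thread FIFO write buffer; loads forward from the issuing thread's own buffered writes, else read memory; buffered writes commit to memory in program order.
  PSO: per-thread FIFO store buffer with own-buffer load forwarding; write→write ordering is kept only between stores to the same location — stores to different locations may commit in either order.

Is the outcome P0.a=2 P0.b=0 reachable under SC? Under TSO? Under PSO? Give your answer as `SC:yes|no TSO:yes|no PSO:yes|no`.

outcome vector order: (P0.a,P0.b)
[SC] allowed = {00, 02, 22}
[TSO] allowed = {00, 02, 22}
[PSO] allowed = {00, 02, 20, 22}
target 20 ∈ {PSO}

SC:no TSO:no PSO:yes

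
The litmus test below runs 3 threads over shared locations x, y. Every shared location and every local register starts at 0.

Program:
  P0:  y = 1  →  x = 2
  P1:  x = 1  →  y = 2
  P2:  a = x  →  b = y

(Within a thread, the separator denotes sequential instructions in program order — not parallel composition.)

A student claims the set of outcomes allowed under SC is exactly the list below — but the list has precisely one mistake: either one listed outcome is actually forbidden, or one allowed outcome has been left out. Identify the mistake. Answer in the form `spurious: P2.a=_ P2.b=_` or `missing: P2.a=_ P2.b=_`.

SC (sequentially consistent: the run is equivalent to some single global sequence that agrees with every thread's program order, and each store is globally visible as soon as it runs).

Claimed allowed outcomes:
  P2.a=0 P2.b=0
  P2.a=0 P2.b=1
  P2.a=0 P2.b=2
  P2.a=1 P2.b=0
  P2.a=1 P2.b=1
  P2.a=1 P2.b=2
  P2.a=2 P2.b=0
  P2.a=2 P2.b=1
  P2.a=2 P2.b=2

outcome vector order: (P2.a,P2.b)
[SC] allowed = {<0 0>, <0 1>, <0 2>, <1 0>, <1 1>, <1 2>, <2 1>, <2 2>}
claimed∖SC = {<2 0>}

spurious: P2.a=2 P2.b=0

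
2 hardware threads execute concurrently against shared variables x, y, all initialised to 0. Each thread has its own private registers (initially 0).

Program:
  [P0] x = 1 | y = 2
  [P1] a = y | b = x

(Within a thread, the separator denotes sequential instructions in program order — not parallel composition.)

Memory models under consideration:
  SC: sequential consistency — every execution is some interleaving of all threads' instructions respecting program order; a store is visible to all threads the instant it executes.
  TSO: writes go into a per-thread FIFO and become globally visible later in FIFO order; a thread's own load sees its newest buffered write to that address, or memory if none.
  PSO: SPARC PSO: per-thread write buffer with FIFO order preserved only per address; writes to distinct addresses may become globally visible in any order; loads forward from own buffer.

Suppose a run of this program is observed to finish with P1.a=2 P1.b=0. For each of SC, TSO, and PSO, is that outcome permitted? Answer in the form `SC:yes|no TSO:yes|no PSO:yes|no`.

SC:no TSO:no PSO:yes

outcome vector order: (P1.a,P1.b)
SC (3): 0/0, 0/1, 2/1
TSO (3): 0/0, 0/1, 2/1
PSO (4): 0/0, 0/1, 2/0, 2/1
target 2/0 ∈ {PSO}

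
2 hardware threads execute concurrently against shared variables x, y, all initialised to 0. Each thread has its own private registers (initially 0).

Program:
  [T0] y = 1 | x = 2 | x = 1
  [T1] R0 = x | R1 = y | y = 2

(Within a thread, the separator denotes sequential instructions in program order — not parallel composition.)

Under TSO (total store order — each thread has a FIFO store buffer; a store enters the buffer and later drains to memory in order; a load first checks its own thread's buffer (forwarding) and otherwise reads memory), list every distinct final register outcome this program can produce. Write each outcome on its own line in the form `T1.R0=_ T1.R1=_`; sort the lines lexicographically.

outcome vector order: (T1.R0,T1.R1)
|TSO outcomes| = 4

T1.R0=0 T1.R1=0
T1.R0=0 T1.R1=1
T1.R0=1 T1.R1=1
T1.R0=2 T1.R1=1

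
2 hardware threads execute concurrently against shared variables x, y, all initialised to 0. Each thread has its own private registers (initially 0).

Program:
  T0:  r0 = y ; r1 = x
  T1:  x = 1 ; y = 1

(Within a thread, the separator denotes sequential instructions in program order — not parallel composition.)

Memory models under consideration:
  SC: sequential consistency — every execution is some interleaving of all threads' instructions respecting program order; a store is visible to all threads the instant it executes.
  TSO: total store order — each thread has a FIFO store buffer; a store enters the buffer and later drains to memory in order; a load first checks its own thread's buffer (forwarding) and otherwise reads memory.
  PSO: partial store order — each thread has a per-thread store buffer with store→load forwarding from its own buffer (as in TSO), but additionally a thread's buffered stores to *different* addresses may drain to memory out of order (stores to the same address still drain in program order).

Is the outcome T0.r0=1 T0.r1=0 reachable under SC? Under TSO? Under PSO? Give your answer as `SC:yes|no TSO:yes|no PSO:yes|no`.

outcome vector order: (T0.r0,T0.r1)
SC (3): (0,0); (0,1); (1,1)
TSO (3): (0,0); (0,1); (1,1)
PSO (4): (0,0); (0,1); (1,0); (1,1)
target (1,0) ∈ {PSO}

SC:no TSO:no PSO:yes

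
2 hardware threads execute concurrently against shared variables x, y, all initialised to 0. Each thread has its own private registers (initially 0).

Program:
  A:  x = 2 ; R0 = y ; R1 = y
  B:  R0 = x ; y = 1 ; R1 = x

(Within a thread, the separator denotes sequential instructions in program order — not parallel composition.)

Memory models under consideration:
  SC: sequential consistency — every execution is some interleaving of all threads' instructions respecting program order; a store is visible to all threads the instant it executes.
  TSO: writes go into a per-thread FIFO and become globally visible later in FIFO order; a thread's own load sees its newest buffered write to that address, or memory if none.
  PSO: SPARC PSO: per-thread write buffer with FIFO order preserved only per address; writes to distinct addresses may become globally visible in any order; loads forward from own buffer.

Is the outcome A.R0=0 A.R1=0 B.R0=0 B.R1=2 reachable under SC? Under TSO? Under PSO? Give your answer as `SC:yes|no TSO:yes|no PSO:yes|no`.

SC:yes TSO:yes PSO:yes

outcome vector order: (A.R0,A.R1,B.R0,B.R1)
SC (7): (0,0,0,2) (0,0,2,2) (0,1,0,2) (0,1,2,2) (1,1,0,0) (1,1,0,2) (1,1,2,2)
TSO (9): (0,0,0,0) (0,0,0,2) (0,0,2,2) (0,1,0,0) (0,1,0,2) (0,1,2,2) (1,1,0,0) (1,1,0,2) (1,1,2,2)
PSO (9): (0,0,0,0) (0,0,0,2) (0,0,2,2) (0,1,0,0) (0,1,0,2) (0,1,2,2) (1,1,0,0) (1,1,0,2) (1,1,2,2)
target (0,0,0,2) ∈ {SC,TSO,PSO}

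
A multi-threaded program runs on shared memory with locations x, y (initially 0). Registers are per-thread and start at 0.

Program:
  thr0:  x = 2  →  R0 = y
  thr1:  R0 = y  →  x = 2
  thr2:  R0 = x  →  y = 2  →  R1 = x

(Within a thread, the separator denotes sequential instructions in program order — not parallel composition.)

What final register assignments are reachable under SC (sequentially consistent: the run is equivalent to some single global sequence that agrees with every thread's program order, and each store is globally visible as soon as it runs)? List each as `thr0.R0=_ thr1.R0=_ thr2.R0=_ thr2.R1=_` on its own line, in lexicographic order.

outcome vector order: (thr0.R0,thr1.R0,thr2.R0,thr2.R1)
|SC outcomes| = 10

thr0.R0=0 thr1.R0=0 thr2.R0=0 thr2.R1=2
thr0.R0=0 thr1.R0=0 thr2.R0=2 thr2.R1=2
thr0.R0=0 thr1.R0=2 thr2.R0=0 thr2.R1=2
thr0.R0=0 thr1.R0=2 thr2.R0=2 thr2.R1=2
thr0.R0=2 thr1.R0=0 thr2.R0=0 thr2.R1=0
thr0.R0=2 thr1.R0=0 thr2.R0=0 thr2.R1=2
thr0.R0=2 thr1.R0=0 thr2.R0=2 thr2.R1=2
thr0.R0=2 thr1.R0=2 thr2.R0=0 thr2.R1=0
thr0.R0=2 thr1.R0=2 thr2.R0=0 thr2.R1=2
thr0.R0=2 thr1.R0=2 thr2.R0=2 thr2.R1=2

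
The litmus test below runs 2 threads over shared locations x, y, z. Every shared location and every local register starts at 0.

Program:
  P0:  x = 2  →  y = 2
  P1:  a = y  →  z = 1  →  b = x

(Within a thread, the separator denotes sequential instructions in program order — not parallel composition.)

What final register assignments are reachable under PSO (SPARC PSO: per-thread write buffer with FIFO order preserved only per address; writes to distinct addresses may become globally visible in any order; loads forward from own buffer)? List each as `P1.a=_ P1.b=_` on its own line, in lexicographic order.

P1.a=0 P1.b=0
P1.a=0 P1.b=2
P1.a=2 P1.b=0
P1.a=2 P1.b=2

outcome vector order: (P1.a,P1.b)
|PSO outcomes| = 4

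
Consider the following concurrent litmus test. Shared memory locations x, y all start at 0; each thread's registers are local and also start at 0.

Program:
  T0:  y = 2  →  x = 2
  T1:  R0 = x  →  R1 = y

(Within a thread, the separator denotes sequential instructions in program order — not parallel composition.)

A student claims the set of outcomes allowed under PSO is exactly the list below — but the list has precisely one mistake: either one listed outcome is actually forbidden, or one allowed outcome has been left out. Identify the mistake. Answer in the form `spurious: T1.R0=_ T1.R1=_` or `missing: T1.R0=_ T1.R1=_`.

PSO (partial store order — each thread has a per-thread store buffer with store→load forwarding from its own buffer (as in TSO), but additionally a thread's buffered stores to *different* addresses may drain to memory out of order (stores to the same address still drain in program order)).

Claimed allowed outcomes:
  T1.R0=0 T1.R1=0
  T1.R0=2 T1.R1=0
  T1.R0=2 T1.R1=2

outcome vector order: (T1.R0,T1.R1)
PSO (4): <0 0> <0 2> <2 0> <2 2>
PSO∖claimed = {<0 2>}

missing: T1.R0=0 T1.R1=2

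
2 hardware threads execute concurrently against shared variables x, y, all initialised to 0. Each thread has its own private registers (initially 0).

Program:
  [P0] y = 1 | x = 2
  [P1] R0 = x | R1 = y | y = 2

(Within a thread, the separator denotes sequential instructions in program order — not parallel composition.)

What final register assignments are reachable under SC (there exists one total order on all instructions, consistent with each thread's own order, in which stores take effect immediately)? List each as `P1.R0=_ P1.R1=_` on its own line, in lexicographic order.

P1.R0=0 P1.R1=0
P1.R0=0 P1.R1=1
P1.R0=2 P1.R1=1

outcome vector order: (P1.R0,P1.R1)
|SC outcomes| = 3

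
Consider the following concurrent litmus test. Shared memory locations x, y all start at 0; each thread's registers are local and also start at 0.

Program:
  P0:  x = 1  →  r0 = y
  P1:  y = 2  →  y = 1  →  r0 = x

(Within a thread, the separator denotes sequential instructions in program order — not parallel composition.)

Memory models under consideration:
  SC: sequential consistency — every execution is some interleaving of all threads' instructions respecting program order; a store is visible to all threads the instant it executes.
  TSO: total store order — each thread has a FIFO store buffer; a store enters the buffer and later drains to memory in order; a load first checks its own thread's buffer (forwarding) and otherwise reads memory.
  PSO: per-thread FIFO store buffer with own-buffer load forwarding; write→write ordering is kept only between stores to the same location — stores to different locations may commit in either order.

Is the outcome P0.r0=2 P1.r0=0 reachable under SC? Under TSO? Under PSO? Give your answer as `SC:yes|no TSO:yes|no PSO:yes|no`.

outcome vector order: (P0.r0,P1.r0)
SC: 4 outcomes — {01, 10, 11, 21}
TSO: 6 outcomes — {00, 01, 10, 11, 20, 21}
PSO: 6 outcomes — {00, 01, 10, 11, 20, 21}
target 20 ∈ {TSO,PSO}

SC:no TSO:yes PSO:yes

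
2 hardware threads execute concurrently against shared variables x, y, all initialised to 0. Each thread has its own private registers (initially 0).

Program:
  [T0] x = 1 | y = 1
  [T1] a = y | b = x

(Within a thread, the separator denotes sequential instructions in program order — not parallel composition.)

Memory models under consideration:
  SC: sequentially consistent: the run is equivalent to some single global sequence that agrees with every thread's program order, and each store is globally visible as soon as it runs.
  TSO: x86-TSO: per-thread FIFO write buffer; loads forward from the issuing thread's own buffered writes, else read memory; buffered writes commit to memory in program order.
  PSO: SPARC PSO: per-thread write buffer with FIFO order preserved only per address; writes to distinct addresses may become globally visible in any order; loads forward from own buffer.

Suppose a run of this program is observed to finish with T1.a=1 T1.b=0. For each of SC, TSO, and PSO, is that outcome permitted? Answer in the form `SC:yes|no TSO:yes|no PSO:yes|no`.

outcome vector order: (T1.a,T1.b)
SC (3): (0,0); (0,1); (1,1)
TSO (3): (0,0); (0,1); (1,1)
PSO (4): (0,0); (0,1); (1,0); (1,1)
target (1,0) ∈ {PSO}

SC:no TSO:no PSO:yes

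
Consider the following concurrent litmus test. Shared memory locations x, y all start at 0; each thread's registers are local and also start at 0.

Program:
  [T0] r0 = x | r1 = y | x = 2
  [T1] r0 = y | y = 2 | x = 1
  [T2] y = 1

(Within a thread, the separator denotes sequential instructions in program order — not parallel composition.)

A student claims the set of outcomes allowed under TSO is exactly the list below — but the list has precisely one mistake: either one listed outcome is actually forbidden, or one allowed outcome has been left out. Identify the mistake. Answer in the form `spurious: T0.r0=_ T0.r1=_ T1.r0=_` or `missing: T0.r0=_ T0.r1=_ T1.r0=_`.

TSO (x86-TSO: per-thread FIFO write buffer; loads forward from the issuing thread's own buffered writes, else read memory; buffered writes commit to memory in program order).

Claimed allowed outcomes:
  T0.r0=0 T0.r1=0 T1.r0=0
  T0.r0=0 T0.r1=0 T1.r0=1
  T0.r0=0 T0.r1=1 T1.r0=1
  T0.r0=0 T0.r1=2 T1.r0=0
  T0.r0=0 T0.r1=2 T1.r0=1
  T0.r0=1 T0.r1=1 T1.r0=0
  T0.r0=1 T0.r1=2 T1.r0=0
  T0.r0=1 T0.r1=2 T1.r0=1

outcome vector order: (T0.r0,T0.r1,T1.r0)
[TSO] allowed = {(0,0,0), (0,0,1), (0,1,0), (0,1,1), (0,2,0), (0,2,1), (1,1,0), (1,2,0), (1,2,1)}
TSO∖claimed = {(0,1,0)}

missing: T0.r0=0 T0.r1=1 T1.r0=0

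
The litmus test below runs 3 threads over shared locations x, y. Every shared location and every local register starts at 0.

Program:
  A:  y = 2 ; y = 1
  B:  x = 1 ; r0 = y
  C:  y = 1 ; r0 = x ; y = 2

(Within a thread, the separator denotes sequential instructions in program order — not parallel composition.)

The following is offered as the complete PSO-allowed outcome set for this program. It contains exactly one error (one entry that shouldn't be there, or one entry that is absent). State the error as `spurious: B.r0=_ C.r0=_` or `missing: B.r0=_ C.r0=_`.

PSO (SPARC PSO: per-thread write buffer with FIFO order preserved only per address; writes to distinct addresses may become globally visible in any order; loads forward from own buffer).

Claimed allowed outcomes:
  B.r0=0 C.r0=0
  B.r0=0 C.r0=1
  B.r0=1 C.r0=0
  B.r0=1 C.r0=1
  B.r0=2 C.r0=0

missing: B.r0=2 C.r0=1

outcome vector order: (B.r0,C.r0)
PSO (6): <0 0>; <0 1>; <1 0>; <1 1>; <2 0>; <2 1>
PSO∖claimed = {<2 1>}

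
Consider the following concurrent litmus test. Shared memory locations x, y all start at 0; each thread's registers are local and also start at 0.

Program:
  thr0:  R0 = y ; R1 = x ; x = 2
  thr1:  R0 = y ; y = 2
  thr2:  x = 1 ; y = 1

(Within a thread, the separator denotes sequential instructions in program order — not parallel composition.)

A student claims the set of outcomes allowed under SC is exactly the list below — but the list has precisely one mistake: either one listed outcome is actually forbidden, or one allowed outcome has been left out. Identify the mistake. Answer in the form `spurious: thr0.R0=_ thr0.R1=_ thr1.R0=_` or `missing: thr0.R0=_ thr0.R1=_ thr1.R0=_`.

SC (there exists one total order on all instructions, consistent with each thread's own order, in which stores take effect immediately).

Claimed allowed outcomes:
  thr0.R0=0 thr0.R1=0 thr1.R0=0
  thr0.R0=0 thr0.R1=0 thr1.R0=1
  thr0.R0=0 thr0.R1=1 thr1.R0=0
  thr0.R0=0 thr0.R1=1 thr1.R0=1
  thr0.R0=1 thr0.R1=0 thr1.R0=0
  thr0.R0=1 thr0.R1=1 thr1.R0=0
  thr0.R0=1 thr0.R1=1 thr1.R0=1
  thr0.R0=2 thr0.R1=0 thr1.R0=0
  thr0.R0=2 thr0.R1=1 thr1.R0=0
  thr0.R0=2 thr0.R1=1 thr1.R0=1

outcome vector order: (thr0.R0,thr0.R1,thr1.R0)
[SC] allowed = {<0 0 0>; <0 0 1>; <0 1 0>; <0 1 1>; <1 1 0>; <1 1 1>; <2 0 0>; <2 1 0>; <2 1 1>}
claimed∖SC = {<1 0 0>}

spurious: thr0.R0=1 thr0.R1=0 thr1.R0=0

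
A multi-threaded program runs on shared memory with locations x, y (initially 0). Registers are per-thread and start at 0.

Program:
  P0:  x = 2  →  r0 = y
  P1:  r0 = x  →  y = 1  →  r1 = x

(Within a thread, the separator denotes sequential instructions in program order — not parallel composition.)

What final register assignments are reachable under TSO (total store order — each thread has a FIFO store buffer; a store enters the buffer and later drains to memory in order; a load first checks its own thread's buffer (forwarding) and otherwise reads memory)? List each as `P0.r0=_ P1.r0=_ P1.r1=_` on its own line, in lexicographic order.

P0.r0=0 P1.r0=0 P1.r1=0
P0.r0=0 P1.r0=0 P1.r1=2
P0.r0=0 P1.r0=2 P1.r1=2
P0.r0=1 P1.r0=0 P1.r1=0
P0.r0=1 P1.r0=0 P1.r1=2
P0.r0=1 P1.r0=2 P1.r1=2

outcome vector order: (P0.r0,P1.r0,P1.r1)
|TSO outcomes| = 6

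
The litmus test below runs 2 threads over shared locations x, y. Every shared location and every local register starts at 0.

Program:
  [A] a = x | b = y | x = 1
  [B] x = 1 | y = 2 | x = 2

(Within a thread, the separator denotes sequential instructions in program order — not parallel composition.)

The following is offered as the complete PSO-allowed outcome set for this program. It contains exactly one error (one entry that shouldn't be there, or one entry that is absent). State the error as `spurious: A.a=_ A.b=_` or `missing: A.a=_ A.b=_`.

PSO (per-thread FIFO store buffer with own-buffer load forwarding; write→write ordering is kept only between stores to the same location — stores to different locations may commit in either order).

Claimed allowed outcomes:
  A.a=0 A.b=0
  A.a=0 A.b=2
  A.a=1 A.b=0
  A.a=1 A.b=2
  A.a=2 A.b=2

missing: A.a=2 A.b=0

outcome vector order: (A.a,A.b)
PSO: 6 outcomes — {<0 0>, <0 2>, <1 0>, <1 2>, <2 0>, <2 2>}
PSO∖claimed = {<2 0>}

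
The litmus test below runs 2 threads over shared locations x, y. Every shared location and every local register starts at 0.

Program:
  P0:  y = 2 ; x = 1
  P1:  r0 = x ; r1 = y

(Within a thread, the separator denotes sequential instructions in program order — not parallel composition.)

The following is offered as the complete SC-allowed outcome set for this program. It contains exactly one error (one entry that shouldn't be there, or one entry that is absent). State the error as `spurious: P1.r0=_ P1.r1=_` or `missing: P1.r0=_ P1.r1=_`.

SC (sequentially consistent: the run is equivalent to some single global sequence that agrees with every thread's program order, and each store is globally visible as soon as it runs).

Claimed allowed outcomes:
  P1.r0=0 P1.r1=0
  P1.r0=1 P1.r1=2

missing: P1.r0=0 P1.r1=2

outcome vector order: (P1.r0,P1.r1)
SC (3): 0/0; 0/2; 1/2
SC∖claimed = {0/2}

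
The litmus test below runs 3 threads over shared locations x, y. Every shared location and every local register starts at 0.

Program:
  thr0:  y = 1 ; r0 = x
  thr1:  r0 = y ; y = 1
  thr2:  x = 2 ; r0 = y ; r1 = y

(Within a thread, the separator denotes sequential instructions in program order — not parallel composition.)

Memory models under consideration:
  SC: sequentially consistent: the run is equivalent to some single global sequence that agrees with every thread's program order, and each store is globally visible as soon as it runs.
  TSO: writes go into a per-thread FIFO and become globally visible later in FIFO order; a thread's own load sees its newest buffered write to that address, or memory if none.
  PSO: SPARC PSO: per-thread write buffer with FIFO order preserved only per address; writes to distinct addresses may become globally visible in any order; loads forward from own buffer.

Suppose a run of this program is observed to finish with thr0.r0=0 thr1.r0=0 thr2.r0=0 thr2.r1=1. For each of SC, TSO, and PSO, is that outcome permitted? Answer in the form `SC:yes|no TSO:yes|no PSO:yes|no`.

outcome vector order: (thr0.r0,thr1.r0,thr2.r0,thr2.r1)
[SC] allowed = {<0 0 1 1>, <0 1 1 1>, <2 0 0 0>, <2 0 0 1>, <2 0 1 1>, <2 1 0 0>, <2 1 0 1>, <2 1 1 1>}
[TSO] allowed = {<0 0 0 0>, <0 0 0 1>, <0 0 1 1>, <0 1 0 0>, <0 1 0 1>, <0 1 1 1>, <2 0 0 0>, <2 0 0 1>, <2 0 1 1>, <2 1 0 0>, <2 1 0 1>, <2 1 1 1>}
[PSO] allowed = {<0 0 0 0>, <0 0 0 1>, <0 0 1 1>, <0 1 0 0>, <0 1 0 1>, <0 1 1 1>, <2 0 0 0>, <2 0 0 1>, <2 0 1 1>, <2 1 0 0>, <2 1 0 1>, <2 1 1 1>}
target <0 0 0 1> ∈ {TSO,PSO}

SC:no TSO:yes PSO:yes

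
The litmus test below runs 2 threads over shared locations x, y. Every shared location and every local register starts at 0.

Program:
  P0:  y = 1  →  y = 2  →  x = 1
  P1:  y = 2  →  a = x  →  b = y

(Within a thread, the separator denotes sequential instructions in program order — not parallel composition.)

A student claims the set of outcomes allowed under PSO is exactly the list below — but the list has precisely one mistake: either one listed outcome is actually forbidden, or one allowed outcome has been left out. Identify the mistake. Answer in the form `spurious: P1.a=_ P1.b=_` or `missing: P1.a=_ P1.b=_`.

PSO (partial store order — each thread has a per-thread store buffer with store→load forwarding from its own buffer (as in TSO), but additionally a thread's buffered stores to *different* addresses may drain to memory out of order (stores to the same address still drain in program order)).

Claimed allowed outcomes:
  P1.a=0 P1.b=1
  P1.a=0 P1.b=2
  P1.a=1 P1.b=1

missing: P1.a=1 P1.b=2

outcome vector order: (P1.a,P1.b)
under PSO → <0 1>, <0 2>, <1 1>, <1 2>
PSO∖claimed = {<1 2>}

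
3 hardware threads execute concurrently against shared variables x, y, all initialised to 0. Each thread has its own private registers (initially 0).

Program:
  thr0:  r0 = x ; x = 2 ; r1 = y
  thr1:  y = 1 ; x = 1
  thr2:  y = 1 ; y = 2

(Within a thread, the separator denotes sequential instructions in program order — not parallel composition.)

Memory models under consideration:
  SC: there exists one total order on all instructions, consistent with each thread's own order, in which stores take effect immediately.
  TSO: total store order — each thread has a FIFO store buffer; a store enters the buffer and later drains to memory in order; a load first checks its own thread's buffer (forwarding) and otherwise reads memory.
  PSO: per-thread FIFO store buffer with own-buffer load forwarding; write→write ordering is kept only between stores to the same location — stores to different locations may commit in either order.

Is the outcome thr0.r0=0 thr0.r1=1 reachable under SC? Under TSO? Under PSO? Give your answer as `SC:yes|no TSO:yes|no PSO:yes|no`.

SC:yes TSO:yes PSO:yes

outcome vector order: (thr0.r0,thr0.r1)
under SC → 0/0; 0/1; 0/2; 1/1; 1/2
under TSO → 0/0; 0/1; 0/2; 1/1; 1/2
under PSO → 0/0; 0/1; 0/2; 1/0; 1/1; 1/2
target 0/1 ∈ {SC,TSO,PSO}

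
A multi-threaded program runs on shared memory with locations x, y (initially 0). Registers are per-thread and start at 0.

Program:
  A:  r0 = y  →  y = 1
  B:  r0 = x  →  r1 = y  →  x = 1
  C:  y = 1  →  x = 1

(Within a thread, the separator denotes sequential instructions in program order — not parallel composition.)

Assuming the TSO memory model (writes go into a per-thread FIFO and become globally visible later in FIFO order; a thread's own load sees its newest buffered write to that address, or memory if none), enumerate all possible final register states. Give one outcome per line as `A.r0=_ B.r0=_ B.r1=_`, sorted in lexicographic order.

A.r0=0 B.r0=0 B.r1=0
A.r0=0 B.r0=0 B.r1=1
A.r0=0 B.r0=1 B.r1=1
A.r0=1 B.r0=0 B.r1=0
A.r0=1 B.r0=0 B.r1=1
A.r0=1 B.r0=1 B.r1=1

outcome vector order: (A.r0,B.r0,B.r1)
|TSO outcomes| = 6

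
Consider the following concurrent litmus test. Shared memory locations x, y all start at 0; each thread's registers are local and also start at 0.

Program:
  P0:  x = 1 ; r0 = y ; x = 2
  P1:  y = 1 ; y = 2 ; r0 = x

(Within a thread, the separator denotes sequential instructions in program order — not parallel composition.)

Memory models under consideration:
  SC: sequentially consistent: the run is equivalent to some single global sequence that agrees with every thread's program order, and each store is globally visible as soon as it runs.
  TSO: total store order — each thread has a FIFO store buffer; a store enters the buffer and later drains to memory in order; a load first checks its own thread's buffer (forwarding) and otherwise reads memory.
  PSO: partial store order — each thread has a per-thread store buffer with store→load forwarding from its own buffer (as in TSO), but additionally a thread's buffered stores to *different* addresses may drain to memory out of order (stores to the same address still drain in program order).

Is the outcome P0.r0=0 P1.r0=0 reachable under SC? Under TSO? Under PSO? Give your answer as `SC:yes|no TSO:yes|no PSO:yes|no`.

SC:no TSO:yes PSO:yes

outcome vector order: (P0.r0,P1.r0)
under SC → 0/1, 0/2, 1/1, 1/2, 2/0, 2/1, 2/2
under TSO → 0/0, 0/1, 0/2, 1/0, 1/1, 1/2, 2/0, 2/1, 2/2
under PSO → 0/0, 0/1, 0/2, 1/0, 1/1, 1/2, 2/0, 2/1, 2/2
target 0/0 ∈ {TSO,PSO}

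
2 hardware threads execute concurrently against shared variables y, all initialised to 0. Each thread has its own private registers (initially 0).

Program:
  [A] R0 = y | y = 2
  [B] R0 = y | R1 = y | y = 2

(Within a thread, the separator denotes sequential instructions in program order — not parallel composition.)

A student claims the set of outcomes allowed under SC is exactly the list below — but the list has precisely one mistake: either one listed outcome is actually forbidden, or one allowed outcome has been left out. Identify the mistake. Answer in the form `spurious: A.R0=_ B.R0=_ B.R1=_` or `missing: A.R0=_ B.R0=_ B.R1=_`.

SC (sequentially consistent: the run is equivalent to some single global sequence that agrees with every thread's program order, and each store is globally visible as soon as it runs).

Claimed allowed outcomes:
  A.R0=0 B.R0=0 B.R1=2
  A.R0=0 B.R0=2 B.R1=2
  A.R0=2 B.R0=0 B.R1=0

missing: A.R0=0 B.R0=0 B.R1=0

outcome vector order: (A.R0,B.R0,B.R1)
[SC] allowed = {<0 0 0> <0 0 2> <0 2 2> <2 0 0>}
SC∖claimed = {<0 0 0>}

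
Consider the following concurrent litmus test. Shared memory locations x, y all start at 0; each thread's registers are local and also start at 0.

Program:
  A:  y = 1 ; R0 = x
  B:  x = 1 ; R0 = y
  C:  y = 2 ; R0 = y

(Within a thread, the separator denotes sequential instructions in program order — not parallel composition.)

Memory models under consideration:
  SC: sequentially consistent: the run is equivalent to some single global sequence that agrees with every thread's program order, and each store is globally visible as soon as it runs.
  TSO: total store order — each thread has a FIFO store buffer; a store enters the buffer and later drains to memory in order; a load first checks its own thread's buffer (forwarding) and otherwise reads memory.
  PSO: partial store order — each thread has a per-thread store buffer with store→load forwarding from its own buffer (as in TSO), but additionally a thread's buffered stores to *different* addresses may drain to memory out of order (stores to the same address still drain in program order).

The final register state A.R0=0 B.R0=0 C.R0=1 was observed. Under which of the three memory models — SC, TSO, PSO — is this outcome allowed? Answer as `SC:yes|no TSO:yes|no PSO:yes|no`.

SC:no TSO:yes PSO:yes

outcome vector order: (A.R0,B.R0,C.R0)
under SC → 0/1/1, 0/1/2, 0/2/2, 1/0/1, 1/0/2, 1/1/1, 1/1/2, 1/2/1, 1/2/2
under TSO → 0/0/1, 0/0/2, 0/1/1, 0/1/2, 0/2/1, 0/2/2, 1/0/1, 1/0/2, 1/1/1, 1/1/2, 1/2/1, 1/2/2
under PSO → 0/0/1, 0/0/2, 0/1/1, 0/1/2, 0/2/1, 0/2/2, 1/0/1, 1/0/2, 1/1/1, 1/1/2, 1/2/1, 1/2/2
target 0/0/1 ∈ {TSO,PSO}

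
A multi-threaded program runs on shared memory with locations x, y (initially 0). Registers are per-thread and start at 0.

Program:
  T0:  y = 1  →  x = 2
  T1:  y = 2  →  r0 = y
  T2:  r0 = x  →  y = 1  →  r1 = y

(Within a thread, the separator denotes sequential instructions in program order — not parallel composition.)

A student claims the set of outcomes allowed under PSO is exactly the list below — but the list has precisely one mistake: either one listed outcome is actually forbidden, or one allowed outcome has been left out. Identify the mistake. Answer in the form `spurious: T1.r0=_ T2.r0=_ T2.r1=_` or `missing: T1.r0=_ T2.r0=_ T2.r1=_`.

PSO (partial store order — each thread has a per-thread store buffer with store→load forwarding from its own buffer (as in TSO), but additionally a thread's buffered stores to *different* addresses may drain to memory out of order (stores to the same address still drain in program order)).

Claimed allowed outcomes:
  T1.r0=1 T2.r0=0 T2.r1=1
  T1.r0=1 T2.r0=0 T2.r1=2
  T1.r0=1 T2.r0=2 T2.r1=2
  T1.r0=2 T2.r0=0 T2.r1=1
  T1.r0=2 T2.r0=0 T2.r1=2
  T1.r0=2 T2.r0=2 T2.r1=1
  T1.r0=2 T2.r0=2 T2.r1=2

outcome vector order: (T1.r0,T2.r0,T2.r1)
PSO: 8 outcomes — {<1 0 1>, <1 0 2>, <1 2 1>, <1 2 2>, <2 0 1>, <2 0 2>, <2 2 1>, <2 2 2>}
PSO∖claimed = {<1 2 1>}

missing: T1.r0=1 T2.r0=2 T2.r1=1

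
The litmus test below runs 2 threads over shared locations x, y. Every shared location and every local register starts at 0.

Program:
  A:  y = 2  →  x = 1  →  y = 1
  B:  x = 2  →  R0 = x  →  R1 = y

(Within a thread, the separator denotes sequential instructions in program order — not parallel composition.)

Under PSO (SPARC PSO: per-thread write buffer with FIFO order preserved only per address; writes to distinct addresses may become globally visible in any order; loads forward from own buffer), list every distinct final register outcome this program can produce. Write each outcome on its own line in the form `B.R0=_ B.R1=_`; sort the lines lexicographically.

B.R0=1 B.R1=0
B.R0=1 B.R1=1
B.R0=1 B.R1=2
B.R0=2 B.R1=0
B.R0=2 B.R1=1
B.R0=2 B.R1=2

outcome vector order: (B.R0,B.R1)
|PSO outcomes| = 6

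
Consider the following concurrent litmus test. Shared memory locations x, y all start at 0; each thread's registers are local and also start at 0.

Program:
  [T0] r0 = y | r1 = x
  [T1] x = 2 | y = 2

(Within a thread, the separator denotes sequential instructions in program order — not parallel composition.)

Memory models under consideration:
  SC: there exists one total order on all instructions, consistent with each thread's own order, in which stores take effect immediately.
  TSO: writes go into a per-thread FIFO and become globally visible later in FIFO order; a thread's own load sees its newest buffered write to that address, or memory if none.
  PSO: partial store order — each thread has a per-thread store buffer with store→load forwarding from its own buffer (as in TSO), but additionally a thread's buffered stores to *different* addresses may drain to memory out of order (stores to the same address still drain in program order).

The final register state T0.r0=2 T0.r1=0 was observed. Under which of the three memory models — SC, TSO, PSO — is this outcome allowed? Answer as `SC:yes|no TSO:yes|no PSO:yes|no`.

outcome vector order: (T0.r0,T0.r1)
[SC] allowed = {00 02 22}
[TSO] allowed = {00 02 22}
[PSO] allowed = {00 02 20 22}
target 20 ∈ {PSO}

SC:no TSO:no PSO:yes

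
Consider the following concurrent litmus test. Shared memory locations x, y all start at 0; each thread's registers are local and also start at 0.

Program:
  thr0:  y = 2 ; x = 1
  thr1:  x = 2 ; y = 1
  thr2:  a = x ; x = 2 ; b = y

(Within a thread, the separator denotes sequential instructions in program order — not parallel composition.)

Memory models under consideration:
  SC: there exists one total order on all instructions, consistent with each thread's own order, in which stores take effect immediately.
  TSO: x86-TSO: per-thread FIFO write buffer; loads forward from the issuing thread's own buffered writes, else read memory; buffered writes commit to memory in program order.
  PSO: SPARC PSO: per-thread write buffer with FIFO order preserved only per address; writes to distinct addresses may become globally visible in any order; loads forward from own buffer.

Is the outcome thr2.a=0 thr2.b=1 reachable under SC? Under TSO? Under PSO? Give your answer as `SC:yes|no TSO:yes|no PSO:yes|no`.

SC:yes TSO:yes PSO:yes

outcome vector order: (thr2.a,thr2.b)
SC: 8 outcomes — {0/0 0/1 0/2 1/1 1/2 2/0 2/1 2/2}
TSO: 8 outcomes — {0/0 0/1 0/2 1/1 1/2 2/0 2/1 2/2}
PSO: 9 outcomes — {0/0 0/1 0/2 1/0 1/1 1/2 2/0 2/1 2/2}
target 0/1 ∈ {SC,TSO,PSO}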